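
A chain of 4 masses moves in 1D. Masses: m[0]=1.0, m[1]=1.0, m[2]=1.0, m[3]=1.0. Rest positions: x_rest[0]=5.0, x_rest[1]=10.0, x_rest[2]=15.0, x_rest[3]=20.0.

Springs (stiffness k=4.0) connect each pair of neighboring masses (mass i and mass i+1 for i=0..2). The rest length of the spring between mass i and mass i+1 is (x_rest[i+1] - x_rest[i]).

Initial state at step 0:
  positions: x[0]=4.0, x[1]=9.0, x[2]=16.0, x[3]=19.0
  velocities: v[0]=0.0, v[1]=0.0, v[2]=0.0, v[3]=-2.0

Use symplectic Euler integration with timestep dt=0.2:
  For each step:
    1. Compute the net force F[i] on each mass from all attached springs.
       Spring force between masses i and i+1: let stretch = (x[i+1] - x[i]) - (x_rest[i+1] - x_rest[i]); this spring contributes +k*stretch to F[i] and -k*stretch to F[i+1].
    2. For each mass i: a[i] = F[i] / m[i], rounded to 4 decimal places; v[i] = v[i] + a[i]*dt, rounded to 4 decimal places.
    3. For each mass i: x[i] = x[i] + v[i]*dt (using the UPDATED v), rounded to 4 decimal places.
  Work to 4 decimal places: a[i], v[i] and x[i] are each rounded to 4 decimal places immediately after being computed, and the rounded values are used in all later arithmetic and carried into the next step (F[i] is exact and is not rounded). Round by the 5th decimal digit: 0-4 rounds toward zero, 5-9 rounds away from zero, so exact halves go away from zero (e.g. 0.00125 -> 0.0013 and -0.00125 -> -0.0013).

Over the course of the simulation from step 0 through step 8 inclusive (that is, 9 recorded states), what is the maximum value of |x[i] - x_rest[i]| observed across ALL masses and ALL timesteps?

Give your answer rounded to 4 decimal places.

Step 0: x=[4.0000 9.0000 16.0000 19.0000] v=[0.0000 0.0000 0.0000 -2.0000]
Step 1: x=[4.0000 9.3200 15.3600 18.9200] v=[0.0000 1.6000 -3.2000 -0.4000]
Step 2: x=[4.0512 9.7552 14.3232 19.0704] v=[0.2560 2.1760 -5.1840 0.7520]
Step 3: x=[4.2150 10.0086 13.3151 19.2612] v=[0.8192 1.2672 -5.0406 0.9542]
Step 4: x=[4.5058 9.8641 12.7293 19.3007] v=[1.4541 -0.7225 -2.9289 0.1973]
Step 5: x=[4.8539 9.3207 12.7365 19.0887] v=[1.7407 -2.7170 0.0361 -1.0598]
Step 6: x=[5.1167 8.6091 13.2135 18.6604] v=[1.3141 -3.5578 2.3852 -2.1416]
Step 7: x=[5.1383 8.0755 13.8253 18.1606] v=[0.1080 -2.6682 3.0592 -2.4991]
Step 8: x=[4.8299 7.9919 14.2108 17.7671] v=[-1.5422 -0.4181 1.9276 -1.9673]
Max displacement = 2.2707

Answer: 2.2707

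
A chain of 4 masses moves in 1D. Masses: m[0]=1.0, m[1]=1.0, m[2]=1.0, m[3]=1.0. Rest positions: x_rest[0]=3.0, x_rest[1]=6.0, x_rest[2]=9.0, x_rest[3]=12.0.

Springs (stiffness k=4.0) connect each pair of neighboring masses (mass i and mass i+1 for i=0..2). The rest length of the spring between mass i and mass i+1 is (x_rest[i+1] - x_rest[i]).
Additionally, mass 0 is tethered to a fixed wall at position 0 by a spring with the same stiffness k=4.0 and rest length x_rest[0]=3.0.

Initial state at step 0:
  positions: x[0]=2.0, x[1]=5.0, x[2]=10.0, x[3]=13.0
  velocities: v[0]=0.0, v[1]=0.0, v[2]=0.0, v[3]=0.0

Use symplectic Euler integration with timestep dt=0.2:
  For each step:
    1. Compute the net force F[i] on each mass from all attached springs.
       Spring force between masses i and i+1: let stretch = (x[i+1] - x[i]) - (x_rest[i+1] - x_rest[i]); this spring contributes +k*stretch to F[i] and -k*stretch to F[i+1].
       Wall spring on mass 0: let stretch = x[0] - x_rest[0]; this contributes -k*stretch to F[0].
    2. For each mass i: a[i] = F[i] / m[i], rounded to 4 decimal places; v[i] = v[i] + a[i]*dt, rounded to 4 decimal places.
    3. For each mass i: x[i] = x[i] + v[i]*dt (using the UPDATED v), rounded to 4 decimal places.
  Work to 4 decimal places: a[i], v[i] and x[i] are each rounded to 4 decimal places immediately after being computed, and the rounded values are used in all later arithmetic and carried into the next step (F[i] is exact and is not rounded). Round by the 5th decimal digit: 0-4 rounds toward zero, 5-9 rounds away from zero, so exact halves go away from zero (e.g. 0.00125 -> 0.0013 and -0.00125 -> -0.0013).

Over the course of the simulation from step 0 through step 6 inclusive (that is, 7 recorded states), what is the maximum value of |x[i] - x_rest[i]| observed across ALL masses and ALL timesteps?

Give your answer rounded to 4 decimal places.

Step 0: x=[2.0000 5.0000 10.0000 13.0000] v=[0.0000 0.0000 0.0000 0.0000]
Step 1: x=[2.1600 5.3200 9.6800 13.0000] v=[0.8000 1.6000 -1.6000 0.0000]
Step 2: x=[2.4800 5.8320 9.1936 12.9488] v=[1.6000 2.5600 -2.4320 -0.2560]
Step 3: x=[2.9395 6.3455 8.7702 12.7768] v=[2.2976 2.5677 -2.1171 -0.8602]
Step 4: x=[3.4737 6.7020 8.5999 12.4437] v=[2.6708 1.7827 -0.8516 -1.6655]
Step 5: x=[3.9686 6.8457 8.7409 11.9756] v=[2.4745 0.7184 0.7051 -2.3405]
Step 6: x=[4.2889 6.8323 9.0962 11.4699] v=[1.6013 -0.0671 1.7767 -2.5283]
Max displacement = 1.2889

Answer: 1.2889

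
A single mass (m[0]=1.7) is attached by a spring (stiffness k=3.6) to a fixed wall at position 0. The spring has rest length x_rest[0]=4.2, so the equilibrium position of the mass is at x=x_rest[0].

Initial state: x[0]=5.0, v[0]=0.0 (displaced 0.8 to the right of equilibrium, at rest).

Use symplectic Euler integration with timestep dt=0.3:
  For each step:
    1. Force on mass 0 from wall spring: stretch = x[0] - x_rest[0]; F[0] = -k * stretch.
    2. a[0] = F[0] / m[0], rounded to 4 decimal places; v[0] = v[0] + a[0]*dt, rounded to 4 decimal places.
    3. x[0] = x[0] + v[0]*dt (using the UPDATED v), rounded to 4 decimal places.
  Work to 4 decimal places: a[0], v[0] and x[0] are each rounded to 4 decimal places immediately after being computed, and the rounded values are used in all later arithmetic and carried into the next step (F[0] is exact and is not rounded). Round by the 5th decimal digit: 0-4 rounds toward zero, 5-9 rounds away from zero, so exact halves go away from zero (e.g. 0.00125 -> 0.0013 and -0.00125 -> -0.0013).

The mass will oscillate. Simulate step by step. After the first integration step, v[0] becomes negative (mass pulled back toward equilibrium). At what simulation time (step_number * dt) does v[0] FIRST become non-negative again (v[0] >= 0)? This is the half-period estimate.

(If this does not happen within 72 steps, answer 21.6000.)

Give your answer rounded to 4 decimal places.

Step 0: x=[5.0000] v=[0.0000]
Step 1: x=[4.8475] v=[-0.5082]
Step 2: x=[4.5716] v=[-0.9196]
Step 3: x=[4.2249] v=[-1.1557]
Step 4: x=[3.8735] v=[-1.1715]
Step 5: x=[3.5843] v=[-0.9641]
Step 6: x=[3.4124] v=[-0.5730]
Step 7: x=[3.3906] v=[-0.0726]
Step 8: x=[3.5231] v=[0.4416]
First v>=0 after going negative at step 8, time=2.4000

Answer: 2.4000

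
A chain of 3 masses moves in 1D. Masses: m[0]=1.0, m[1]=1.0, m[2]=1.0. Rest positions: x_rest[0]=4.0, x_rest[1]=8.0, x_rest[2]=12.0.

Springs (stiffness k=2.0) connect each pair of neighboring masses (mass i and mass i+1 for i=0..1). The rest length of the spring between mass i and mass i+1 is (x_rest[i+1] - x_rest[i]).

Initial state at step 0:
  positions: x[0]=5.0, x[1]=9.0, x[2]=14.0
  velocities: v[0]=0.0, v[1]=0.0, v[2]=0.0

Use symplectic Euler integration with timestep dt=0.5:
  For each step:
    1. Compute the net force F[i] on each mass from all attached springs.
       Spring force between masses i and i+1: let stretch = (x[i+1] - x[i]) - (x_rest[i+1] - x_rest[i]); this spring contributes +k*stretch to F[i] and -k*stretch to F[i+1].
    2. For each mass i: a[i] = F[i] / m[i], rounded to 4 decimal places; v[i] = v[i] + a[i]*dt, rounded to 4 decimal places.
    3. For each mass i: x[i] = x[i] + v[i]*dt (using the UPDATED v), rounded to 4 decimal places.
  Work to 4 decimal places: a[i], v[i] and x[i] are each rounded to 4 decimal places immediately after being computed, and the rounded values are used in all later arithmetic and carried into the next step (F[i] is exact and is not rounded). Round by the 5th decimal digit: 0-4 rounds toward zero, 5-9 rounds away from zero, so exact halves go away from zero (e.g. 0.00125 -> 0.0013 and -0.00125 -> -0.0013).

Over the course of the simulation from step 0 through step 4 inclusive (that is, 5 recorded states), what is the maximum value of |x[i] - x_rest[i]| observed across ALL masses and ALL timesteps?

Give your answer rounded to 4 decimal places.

Answer: 2.0625

Derivation:
Step 0: x=[5.0000 9.0000 14.0000] v=[0.0000 0.0000 0.0000]
Step 1: x=[5.0000 9.5000 13.5000] v=[0.0000 1.0000 -1.0000]
Step 2: x=[5.2500 9.7500 13.0000] v=[0.5000 0.5000 -1.0000]
Step 3: x=[5.7500 9.3750 12.8750] v=[1.0000 -0.7500 -0.2500]
Step 4: x=[6.0625 8.9375 13.0000] v=[0.6250 -0.8750 0.2500]
Max displacement = 2.0625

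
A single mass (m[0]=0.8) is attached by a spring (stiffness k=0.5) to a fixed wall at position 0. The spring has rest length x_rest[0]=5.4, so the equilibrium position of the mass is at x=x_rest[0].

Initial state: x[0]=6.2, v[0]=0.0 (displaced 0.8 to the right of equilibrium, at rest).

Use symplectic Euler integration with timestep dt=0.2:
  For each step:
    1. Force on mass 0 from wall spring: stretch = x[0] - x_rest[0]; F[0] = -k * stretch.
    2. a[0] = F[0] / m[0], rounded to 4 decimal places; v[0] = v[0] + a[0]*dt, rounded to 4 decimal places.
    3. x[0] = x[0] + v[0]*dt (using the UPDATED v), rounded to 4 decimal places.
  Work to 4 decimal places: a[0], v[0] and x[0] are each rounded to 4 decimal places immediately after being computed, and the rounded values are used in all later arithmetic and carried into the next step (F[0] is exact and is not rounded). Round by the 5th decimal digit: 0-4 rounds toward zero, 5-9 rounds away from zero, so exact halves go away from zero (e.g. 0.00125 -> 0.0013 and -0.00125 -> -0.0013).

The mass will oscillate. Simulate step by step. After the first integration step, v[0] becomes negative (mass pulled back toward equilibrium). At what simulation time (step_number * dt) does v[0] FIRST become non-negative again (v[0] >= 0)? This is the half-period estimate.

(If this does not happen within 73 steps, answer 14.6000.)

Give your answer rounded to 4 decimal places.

Step 0: x=[6.2000] v=[0.0000]
Step 1: x=[6.1800] v=[-0.1000]
Step 2: x=[6.1405] v=[-0.1975]
Step 3: x=[6.0825] v=[-0.2901]
Step 4: x=[6.0074] v=[-0.3754]
Step 5: x=[5.9171] v=[-0.4513]
Step 6: x=[5.8139] v=[-0.5159]
Step 7: x=[5.7004] v=[-0.5676]
Step 8: x=[5.5794] v=[-0.6052]
Step 9: x=[5.4539] v=[-0.6276]
Step 10: x=[5.3270] v=[-0.6343]
Step 11: x=[5.2020] v=[-0.6252]
Step 12: x=[5.0819] v=[-0.6004]
Step 13: x=[4.9698] v=[-0.5606]
Step 14: x=[4.8684] v=[-0.5068]
Step 15: x=[4.7803] v=[-0.4403]
Step 16: x=[4.7077] v=[-0.3628]
Step 17: x=[4.6524] v=[-0.2763]
Step 18: x=[4.6158] v=[-0.1828]
Step 19: x=[4.5988] v=[-0.0848]
Step 20: x=[4.6019] v=[0.0154]
First v>=0 after going negative at step 20, time=4.0000

Answer: 4.0000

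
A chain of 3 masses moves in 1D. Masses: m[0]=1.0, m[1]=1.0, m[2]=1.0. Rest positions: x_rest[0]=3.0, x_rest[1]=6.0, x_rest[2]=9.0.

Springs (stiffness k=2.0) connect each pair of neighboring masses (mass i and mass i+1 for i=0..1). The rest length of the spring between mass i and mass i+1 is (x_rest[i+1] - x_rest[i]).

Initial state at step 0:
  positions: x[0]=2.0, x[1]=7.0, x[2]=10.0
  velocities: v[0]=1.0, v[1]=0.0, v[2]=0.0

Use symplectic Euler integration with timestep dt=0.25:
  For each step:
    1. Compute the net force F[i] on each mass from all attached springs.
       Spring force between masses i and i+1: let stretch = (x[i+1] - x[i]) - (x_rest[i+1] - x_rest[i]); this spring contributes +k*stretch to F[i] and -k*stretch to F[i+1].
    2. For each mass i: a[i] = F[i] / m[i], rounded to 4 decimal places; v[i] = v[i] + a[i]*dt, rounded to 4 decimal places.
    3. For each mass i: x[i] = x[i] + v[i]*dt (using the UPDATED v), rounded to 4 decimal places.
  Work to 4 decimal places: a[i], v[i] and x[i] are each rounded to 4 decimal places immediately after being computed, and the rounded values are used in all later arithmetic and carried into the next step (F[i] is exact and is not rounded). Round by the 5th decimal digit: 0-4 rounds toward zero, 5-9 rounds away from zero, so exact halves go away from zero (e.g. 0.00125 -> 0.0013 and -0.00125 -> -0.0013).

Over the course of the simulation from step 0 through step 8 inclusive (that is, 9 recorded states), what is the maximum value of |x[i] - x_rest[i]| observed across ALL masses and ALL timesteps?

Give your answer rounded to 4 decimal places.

Answer: 1.9988

Derivation:
Step 0: x=[2.0000 7.0000 10.0000] v=[1.0000 0.0000 0.0000]
Step 1: x=[2.5000 6.7500 10.0000] v=[2.0000 -1.0000 0.0000]
Step 2: x=[3.1563 6.3750 9.9688] v=[2.6250 -1.5000 -0.1250]
Step 3: x=[3.8399 6.0469 9.8633] v=[2.7344 -1.3125 -0.4219]
Step 4: x=[4.4244 5.9200 9.6558] v=[2.3379 -0.5078 -0.8301]
Step 5: x=[4.8208 6.0731 9.3563] v=[1.5857 0.6123 -1.1980]
Step 6: x=[4.9988 6.4801 9.0214] v=[0.7119 1.6278 -1.3396]
Step 7: x=[4.9869 7.0196 8.7438] v=[-0.0475 2.1578 -1.1103]
Step 8: x=[4.8541 7.5205 8.6257] v=[-0.5312 2.0036 -0.4724]
Max displacement = 1.9988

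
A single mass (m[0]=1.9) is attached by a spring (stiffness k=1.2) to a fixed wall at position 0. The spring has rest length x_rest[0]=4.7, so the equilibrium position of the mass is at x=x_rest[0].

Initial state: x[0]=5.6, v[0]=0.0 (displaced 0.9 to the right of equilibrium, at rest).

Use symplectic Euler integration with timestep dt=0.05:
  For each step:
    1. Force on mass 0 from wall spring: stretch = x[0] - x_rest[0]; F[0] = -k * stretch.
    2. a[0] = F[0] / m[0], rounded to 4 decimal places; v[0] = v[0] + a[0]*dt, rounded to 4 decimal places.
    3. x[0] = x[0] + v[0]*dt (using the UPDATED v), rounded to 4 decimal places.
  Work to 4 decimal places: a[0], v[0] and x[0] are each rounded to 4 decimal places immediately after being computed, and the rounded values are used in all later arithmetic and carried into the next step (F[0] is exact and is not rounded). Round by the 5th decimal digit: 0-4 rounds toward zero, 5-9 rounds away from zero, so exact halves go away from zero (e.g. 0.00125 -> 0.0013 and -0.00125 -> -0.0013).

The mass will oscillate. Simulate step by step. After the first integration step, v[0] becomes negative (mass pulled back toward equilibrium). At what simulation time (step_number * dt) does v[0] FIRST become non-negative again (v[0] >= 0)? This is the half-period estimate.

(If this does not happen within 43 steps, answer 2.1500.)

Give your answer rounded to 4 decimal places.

Step 0: x=[5.6000] v=[0.0000]
Step 1: x=[5.5986] v=[-0.0284]
Step 2: x=[5.5958] v=[-0.0568]
Step 3: x=[5.5915] v=[-0.0851]
Step 4: x=[5.5858] v=[-0.1133]
Step 5: x=[5.5787] v=[-0.1413]
Step 6: x=[5.5702] v=[-0.1691]
Step 7: x=[5.5604] v=[-0.1966]
Step 8: x=[5.5492] v=[-0.2238]
Step 9: x=[5.5367] v=[-0.2506]
Step 10: x=[5.5229] v=[-0.2770]
Step 11: x=[5.5078] v=[-0.3030]
Step 12: x=[5.4914] v=[-0.3285]
Step 13: x=[5.4737] v=[-0.3535]
Step 14: x=[5.4548] v=[-0.3779]
Step 15: x=[5.4347] v=[-0.4017]
Step 16: x=[5.4135] v=[-0.4249]
Step 17: x=[5.3911] v=[-0.4474]
Step 18: x=[5.3676] v=[-0.4692]
Step 19: x=[5.3431] v=[-0.4903]
Step 20: x=[5.3176] v=[-0.5106]
Step 21: x=[5.2911] v=[-0.5301]
Step 22: x=[5.2637] v=[-0.5488]
Step 23: x=[5.2354] v=[-0.5666]
Step 24: x=[5.2062] v=[-0.5835]
Step 25: x=[5.1762] v=[-0.5995]
Step 26: x=[5.1455] v=[-0.6145]
Step 27: x=[5.1141] v=[-0.6286]
Step 28: x=[5.0820] v=[-0.6417]
Step 29: x=[5.0493] v=[-0.6538]
Step 30: x=[5.0161] v=[-0.6648]
Step 31: x=[4.9824] v=[-0.6748]
Step 32: x=[4.9482] v=[-0.6837]
Step 33: x=[4.9136] v=[-0.6915]
Step 34: x=[4.8787] v=[-0.6982]
Step 35: x=[4.8435] v=[-0.7038]
Step 36: x=[4.8081] v=[-0.7083]
Step 37: x=[4.7725] v=[-0.7117]
Step 38: x=[4.7368] v=[-0.7140]
Step 39: x=[4.7010] v=[-0.7152]
Step 40: x=[4.6652] v=[-0.7152]
Step 41: x=[4.6295] v=[-0.7141]
Step 42: x=[4.5939] v=[-0.7119]
Step 43: x=[4.5585] v=[-0.7086]
v[0] did not become non-negative within 43 steps; using fallback time=2.1500

Answer: 2.1500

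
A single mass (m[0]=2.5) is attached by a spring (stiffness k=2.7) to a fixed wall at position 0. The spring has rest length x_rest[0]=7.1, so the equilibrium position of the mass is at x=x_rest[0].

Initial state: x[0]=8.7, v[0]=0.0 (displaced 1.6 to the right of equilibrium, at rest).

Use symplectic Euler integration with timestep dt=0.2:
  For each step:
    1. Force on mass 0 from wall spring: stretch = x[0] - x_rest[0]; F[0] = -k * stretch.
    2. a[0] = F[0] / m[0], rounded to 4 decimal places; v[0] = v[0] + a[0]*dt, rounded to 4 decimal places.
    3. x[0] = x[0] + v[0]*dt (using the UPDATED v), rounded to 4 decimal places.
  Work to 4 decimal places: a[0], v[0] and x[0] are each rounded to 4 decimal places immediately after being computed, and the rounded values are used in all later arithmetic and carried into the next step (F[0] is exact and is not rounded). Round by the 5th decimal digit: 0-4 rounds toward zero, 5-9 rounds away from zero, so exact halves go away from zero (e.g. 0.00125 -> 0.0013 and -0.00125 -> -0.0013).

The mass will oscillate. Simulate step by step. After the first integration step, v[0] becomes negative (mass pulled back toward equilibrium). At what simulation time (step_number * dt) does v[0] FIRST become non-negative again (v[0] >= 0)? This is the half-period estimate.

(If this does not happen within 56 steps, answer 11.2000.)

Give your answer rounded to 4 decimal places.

Answer: 3.2000

Derivation:
Step 0: x=[8.7000] v=[0.0000]
Step 1: x=[8.6309] v=[-0.3456]
Step 2: x=[8.4956] v=[-0.6763]
Step 3: x=[8.3001] v=[-0.9777]
Step 4: x=[8.0527] v=[-1.2369]
Step 5: x=[7.7642] v=[-1.4427]
Step 6: x=[7.4470] v=[-1.5862]
Step 7: x=[7.1148] v=[-1.6612]
Step 8: x=[6.7819] v=[-1.6644]
Step 9: x=[6.4628] v=[-1.5957]
Step 10: x=[6.1712] v=[-1.4581]
Step 11: x=[5.9197] v=[-1.2575]
Step 12: x=[5.7192] v=[-1.0026]
Step 13: x=[5.5783] v=[-0.7043]
Step 14: x=[5.5032] v=[-0.3756]
Step 15: x=[5.4971] v=[-0.0307]
Step 16: x=[5.5602] v=[0.3155]
First v>=0 after going negative at step 16, time=3.2000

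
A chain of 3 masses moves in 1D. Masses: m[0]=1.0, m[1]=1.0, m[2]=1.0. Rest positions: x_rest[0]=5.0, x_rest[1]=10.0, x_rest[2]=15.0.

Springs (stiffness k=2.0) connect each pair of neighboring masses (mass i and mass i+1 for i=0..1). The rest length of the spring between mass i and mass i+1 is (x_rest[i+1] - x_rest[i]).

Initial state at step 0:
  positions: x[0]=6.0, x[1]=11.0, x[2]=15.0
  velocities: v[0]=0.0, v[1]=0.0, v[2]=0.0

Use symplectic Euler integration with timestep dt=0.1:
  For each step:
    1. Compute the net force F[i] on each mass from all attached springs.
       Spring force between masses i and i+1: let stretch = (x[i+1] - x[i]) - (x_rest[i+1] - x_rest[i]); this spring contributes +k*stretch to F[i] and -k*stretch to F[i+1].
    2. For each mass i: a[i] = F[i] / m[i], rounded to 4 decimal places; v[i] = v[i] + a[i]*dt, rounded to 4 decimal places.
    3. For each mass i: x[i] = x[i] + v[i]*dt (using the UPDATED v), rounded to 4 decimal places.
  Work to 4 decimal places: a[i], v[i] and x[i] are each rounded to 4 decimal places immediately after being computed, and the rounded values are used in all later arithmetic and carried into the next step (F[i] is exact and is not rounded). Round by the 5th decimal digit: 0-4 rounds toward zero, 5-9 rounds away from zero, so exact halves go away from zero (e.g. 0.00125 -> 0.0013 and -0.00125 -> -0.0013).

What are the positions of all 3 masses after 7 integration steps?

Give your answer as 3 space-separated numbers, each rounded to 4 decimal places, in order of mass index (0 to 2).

Answer: 5.9560 10.5767 15.4672

Derivation:
Step 0: x=[6.0000 11.0000 15.0000] v=[0.0000 0.0000 0.0000]
Step 1: x=[6.0000 10.9800 15.0200] v=[0.0000 -0.2000 0.2000]
Step 2: x=[5.9996 10.9412 15.0592] v=[-0.0040 -0.3880 0.3920]
Step 3: x=[5.9980 10.8859 15.1160] v=[-0.0157 -0.5527 0.5684]
Step 4: x=[5.9942 10.8175 15.1882] v=[-0.0381 -0.6843 0.7224]
Step 5: x=[5.9869 10.7400 15.2730] v=[-0.0734 -0.7748 0.8483]
Step 6: x=[5.9746 10.6581 15.3672] v=[-0.1228 -0.8188 0.9417]
Step 7: x=[5.9560 10.5767 15.4672] v=[-0.1861 -0.8137 0.9999]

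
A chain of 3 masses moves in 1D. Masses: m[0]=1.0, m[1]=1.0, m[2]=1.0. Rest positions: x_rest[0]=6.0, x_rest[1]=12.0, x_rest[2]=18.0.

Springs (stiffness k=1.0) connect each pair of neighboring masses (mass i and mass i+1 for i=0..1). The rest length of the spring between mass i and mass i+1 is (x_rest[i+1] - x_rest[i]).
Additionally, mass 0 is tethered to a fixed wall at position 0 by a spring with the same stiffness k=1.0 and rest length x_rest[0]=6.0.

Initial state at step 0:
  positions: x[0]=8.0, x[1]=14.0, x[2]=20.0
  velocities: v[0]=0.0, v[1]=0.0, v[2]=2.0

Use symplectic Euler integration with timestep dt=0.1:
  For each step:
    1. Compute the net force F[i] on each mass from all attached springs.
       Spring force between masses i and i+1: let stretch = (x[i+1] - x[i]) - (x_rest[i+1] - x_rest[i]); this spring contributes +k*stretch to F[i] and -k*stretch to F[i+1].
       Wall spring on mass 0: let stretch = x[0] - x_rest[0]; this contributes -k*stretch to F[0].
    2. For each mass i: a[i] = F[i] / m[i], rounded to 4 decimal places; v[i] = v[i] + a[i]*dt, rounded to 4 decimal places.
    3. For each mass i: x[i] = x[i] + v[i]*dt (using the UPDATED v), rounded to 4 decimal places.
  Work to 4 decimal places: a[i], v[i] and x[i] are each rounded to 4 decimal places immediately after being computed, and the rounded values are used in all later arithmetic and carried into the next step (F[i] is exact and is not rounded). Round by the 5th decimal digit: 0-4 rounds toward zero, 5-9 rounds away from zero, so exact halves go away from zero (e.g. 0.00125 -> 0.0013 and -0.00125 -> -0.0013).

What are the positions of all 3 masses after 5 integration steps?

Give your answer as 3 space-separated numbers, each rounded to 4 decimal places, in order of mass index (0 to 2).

Step 0: x=[8.0000 14.0000 20.0000] v=[0.0000 0.0000 2.0000]
Step 1: x=[7.9800 14.0000 20.2000] v=[-0.2000 0.0000 2.0000]
Step 2: x=[7.9404 14.0018 20.3980] v=[-0.3960 0.0180 1.9800]
Step 3: x=[7.8820 14.0070 20.5920] v=[-0.5839 0.0515 1.9404]
Step 4: x=[7.8060 14.0168 20.7802] v=[-0.7596 0.0975 1.8819]
Step 5: x=[7.7141 14.0321 20.9608] v=[-0.9191 0.1528 1.8056]

Answer: 7.7141 14.0321 20.9608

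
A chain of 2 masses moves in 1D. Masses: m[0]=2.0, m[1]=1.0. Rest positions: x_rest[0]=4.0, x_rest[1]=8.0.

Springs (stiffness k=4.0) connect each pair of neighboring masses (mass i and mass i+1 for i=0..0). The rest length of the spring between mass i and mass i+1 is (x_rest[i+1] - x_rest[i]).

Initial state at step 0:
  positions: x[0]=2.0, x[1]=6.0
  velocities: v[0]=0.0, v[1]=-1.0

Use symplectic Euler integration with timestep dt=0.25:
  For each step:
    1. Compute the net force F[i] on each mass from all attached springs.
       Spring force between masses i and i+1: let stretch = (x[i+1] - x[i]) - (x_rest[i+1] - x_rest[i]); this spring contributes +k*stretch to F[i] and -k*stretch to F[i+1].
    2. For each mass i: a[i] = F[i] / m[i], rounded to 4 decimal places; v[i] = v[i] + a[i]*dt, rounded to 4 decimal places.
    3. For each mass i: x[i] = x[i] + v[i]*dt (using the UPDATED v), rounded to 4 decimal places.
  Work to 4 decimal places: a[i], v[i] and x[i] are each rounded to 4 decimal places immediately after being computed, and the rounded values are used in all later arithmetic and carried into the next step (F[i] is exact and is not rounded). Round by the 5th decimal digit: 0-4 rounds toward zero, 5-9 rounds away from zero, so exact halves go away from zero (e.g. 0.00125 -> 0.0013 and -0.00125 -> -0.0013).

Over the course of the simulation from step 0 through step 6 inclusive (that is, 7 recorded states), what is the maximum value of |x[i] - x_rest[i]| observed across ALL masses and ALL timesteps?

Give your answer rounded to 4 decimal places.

Answer: 2.5799

Derivation:
Step 0: x=[2.0000 6.0000] v=[0.0000 -1.0000]
Step 1: x=[2.0000 5.7500] v=[0.0000 -1.0000]
Step 2: x=[1.9688 5.5625] v=[-0.1250 -0.7500]
Step 3: x=[1.8868 5.4766] v=[-0.3282 -0.3437]
Step 4: x=[1.7535 5.4932] v=[-0.5333 0.0665]
Step 5: x=[1.5876 5.5749] v=[-0.6635 0.3268]
Step 6: x=[1.4201 5.6598] v=[-0.6699 0.3395]
Max displacement = 2.5799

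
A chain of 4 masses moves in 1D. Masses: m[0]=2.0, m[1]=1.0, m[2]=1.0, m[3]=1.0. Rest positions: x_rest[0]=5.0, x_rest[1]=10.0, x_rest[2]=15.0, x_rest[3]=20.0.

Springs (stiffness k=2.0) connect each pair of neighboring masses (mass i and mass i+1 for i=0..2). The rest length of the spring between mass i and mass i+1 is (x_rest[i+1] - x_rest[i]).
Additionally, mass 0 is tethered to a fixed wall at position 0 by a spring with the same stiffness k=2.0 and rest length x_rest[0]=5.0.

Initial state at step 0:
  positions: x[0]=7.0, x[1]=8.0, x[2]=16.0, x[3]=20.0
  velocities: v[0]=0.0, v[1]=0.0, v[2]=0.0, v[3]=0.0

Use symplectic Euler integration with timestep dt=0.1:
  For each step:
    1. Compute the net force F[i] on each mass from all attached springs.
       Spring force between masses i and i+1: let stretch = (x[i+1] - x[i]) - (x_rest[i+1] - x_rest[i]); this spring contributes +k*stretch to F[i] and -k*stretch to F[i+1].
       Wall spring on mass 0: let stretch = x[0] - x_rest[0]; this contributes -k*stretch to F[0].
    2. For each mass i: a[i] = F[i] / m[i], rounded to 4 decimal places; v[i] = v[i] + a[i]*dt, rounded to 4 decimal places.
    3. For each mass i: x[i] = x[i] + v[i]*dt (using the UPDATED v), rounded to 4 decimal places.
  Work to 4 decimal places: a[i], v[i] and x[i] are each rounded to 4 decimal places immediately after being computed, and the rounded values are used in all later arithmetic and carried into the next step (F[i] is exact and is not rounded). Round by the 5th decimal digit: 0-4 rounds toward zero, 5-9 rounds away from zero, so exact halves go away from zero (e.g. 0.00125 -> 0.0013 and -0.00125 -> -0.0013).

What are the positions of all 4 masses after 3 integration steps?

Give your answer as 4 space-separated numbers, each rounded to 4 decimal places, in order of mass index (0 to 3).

Answer: 6.6529 8.7985 15.5515 20.1102

Derivation:
Step 0: x=[7.0000 8.0000 16.0000 20.0000] v=[0.0000 0.0000 0.0000 0.0000]
Step 1: x=[6.9400 8.1400 15.9200 20.0200] v=[-0.6000 1.4000 -0.8000 0.2000]
Step 2: x=[6.8226 8.4116 15.7664 20.0580] v=[-1.1740 2.7160 -1.5360 0.3800]
Step 3: x=[6.6529 8.7985 15.5515 20.1102] v=[-1.6974 3.8692 -2.1486 0.5217]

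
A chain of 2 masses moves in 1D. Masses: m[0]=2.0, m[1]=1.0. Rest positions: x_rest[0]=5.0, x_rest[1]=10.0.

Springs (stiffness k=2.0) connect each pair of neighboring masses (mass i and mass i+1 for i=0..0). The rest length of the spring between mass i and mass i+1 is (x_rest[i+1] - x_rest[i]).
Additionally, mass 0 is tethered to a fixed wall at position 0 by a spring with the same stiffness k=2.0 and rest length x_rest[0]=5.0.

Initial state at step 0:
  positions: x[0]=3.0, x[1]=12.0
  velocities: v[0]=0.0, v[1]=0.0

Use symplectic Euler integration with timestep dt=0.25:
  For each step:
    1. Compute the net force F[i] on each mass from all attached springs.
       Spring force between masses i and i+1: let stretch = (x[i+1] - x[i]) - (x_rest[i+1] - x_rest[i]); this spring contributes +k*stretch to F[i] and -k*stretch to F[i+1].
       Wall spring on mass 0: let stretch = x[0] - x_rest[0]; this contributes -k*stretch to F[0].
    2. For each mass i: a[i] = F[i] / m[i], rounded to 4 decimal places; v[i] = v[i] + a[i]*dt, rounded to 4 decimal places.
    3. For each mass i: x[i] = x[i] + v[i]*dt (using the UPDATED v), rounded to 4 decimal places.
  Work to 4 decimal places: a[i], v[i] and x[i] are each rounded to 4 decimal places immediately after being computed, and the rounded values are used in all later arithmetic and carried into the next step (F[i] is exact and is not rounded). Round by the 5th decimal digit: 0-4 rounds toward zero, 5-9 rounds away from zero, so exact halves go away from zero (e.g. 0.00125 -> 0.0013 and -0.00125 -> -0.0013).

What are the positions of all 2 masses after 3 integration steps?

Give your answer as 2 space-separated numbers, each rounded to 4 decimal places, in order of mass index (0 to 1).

Answer: 4.8760 9.5235

Derivation:
Step 0: x=[3.0000 12.0000] v=[0.0000 0.0000]
Step 1: x=[3.3750 11.5000] v=[1.5000 -2.0000]
Step 2: x=[4.0469 10.6094] v=[2.6875 -3.5625]
Step 3: x=[4.8760 9.5235] v=[3.3164 -4.3438]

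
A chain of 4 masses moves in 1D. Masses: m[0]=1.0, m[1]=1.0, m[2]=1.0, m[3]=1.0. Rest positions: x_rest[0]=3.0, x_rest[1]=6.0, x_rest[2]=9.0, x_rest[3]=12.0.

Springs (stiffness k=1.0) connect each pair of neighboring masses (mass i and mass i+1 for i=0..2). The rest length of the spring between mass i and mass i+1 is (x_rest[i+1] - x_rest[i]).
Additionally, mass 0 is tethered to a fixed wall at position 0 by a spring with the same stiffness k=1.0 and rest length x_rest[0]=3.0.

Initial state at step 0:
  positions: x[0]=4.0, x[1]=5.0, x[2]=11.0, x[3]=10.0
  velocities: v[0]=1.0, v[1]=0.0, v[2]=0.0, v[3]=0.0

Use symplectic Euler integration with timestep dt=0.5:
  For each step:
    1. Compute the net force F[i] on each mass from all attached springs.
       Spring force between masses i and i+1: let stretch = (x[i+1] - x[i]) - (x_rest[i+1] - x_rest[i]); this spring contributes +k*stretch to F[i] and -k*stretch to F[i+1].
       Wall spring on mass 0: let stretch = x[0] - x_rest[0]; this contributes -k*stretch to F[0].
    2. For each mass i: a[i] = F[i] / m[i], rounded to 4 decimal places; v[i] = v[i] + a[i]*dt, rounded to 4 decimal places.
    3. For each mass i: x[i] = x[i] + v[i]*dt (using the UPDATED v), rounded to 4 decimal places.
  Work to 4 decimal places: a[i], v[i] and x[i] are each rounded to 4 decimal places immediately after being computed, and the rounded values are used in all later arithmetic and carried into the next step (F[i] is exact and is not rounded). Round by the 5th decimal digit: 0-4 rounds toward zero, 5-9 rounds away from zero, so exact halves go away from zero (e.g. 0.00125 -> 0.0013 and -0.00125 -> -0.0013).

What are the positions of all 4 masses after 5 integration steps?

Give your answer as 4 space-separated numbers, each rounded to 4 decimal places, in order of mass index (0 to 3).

Answer: 3.4112 4.5762 10.0392 12.3233

Derivation:
Step 0: x=[4.0000 5.0000 11.0000 10.0000] v=[1.0000 0.0000 0.0000 0.0000]
Step 1: x=[3.7500 6.2500 9.2500 11.0000] v=[-0.5000 2.5000 -3.5000 2.0000]
Step 2: x=[3.1875 7.6250 7.1875 12.3125] v=[-1.1250 2.7500 -4.1250 2.6250]
Step 3: x=[2.9375 7.7813 6.5156 13.0938] v=[-0.5000 0.3125 -1.3438 1.5625]
Step 4: x=[3.1641 6.4102 7.8047 12.9805] v=[0.4532 -2.7423 2.5782 -0.2266]
Step 5: x=[3.4112 4.5762 10.0392 12.3233] v=[0.4942 -3.6681 4.4689 -1.3145]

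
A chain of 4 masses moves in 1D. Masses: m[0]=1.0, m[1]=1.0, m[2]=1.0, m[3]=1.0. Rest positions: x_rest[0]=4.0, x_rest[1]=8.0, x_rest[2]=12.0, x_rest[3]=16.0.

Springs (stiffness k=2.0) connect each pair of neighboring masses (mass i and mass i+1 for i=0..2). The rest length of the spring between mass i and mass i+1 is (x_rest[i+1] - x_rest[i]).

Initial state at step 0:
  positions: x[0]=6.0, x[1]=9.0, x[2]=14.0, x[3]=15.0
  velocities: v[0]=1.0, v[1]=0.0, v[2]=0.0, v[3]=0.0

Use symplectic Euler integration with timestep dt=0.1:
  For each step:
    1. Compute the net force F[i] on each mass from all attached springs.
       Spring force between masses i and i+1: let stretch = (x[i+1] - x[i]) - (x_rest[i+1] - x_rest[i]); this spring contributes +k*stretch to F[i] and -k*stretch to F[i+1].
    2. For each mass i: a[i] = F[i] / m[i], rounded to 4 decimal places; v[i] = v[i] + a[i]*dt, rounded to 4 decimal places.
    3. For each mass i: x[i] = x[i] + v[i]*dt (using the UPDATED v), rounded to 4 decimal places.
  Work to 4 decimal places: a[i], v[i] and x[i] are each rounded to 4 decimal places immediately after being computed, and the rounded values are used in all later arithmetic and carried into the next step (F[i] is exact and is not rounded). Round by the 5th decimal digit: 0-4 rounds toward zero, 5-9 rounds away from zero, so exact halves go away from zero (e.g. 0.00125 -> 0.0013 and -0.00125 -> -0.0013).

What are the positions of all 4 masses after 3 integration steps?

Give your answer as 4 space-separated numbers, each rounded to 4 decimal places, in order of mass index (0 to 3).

Step 0: x=[6.0000 9.0000 14.0000 15.0000] v=[1.0000 0.0000 0.0000 0.0000]
Step 1: x=[6.0800 9.0400 13.9200 15.0600] v=[0.8000 0.4000 -0.8000 0.6000]
Step 2: x=[6.1392 9.1184 13.7652 15.1772] v=[0.5920 0.7840 -1.5480 1.1720]
Step 3: x=[6.1780 9.2302 13.5457 15.3462] v=[0.3878 1.1175 -2.1950 1.6896]

Answer: 6.1780 9.2302 13.5457 15.3462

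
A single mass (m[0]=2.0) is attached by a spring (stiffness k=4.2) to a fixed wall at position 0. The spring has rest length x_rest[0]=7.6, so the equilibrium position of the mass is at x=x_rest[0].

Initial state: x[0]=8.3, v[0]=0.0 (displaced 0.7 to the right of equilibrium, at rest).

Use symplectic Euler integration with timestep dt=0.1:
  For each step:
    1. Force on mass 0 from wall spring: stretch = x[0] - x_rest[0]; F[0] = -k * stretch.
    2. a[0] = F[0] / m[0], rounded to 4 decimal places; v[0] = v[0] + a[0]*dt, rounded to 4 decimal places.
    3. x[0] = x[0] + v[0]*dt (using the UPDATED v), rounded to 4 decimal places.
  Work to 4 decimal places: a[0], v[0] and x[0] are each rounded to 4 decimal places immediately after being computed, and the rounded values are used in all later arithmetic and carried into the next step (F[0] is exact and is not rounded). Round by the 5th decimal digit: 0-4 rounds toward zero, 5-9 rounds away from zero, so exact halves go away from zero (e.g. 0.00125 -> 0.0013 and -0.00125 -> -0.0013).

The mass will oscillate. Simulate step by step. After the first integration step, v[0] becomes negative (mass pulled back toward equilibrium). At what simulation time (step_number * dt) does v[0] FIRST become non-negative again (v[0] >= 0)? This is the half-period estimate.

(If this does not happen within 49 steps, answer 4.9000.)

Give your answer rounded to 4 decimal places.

Answer: 2.2000

Derivation:
Step 0: x=[8.3000] v=[0.0000]
Step 1: x=[8.2853] v=[-0.1470]
Step 2: x=[8.2562] v=[-0.2909]
Step 3: x=[8.2133] v=[-0.4287]
Step 4: x=[8.1576] v=[-0.5575]
Step 5: x=[8.0901] v=[-0.6746]
Step 6: x=[8.0124] v=[-0.7775]
Step 7: x=[7.9260] v=[-0.8641]
Step 8: x=[7.8327] v=[-0.9326]
Step 9: x=[7.7346] v=[-0.9815]
Step 10: x=[7.6336] v=[-1.0098]
Step 11: x=[7.5319] v=[-1.0169]
Step 12: x=[7.4316] v=[-1.0026]
Step 13: x=[7.3349] v=[-0.9672]
Step 14: x=[7.2438] v=[-0.9115]
Step 15: x=[7.1601] v=[-0.8367]
Step 16: x=[7.0857] v=[-0.7443]
Step 17: x=[7.0221] v=[-0.6363]
Step 18: x=[6.9706] v=[-0.5149]
Step 19: x=[6.9323] v=[-0.3827]
Step 20: x=[6.9081] v=[-0.2425]
Step 21: x=[6.8984] v=[-0.0972]
Step 22: x=[6.9034] v=[0.0501]
First v>=0 after going negative at step 22, time=2.2000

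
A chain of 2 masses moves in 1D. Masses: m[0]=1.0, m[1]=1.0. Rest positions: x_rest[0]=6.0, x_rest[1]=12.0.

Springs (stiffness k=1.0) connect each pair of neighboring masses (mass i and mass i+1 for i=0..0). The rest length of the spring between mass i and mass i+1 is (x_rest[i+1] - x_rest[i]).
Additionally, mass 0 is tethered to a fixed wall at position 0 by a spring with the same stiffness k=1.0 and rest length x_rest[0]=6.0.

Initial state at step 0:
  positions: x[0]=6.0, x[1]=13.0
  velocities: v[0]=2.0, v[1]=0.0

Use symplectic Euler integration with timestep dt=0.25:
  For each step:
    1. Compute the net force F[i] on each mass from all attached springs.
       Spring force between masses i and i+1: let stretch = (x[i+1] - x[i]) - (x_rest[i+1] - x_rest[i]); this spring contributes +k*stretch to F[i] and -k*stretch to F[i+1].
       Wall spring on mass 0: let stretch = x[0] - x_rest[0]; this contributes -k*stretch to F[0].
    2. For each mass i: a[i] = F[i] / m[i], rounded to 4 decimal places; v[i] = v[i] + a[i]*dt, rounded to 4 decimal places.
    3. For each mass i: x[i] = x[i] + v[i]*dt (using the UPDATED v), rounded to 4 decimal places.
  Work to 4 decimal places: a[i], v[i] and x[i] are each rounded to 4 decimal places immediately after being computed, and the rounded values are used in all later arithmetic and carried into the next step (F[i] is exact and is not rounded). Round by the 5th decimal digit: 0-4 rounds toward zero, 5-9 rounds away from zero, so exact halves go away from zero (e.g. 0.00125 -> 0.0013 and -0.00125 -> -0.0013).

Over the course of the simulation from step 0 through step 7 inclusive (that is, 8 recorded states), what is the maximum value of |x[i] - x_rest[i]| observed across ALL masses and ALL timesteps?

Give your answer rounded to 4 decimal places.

Answer: 2.0220

Derivation:
Step 0: x=[6.0000 13.0000] v=[2.0000 0.0000]
Step 1: x=[6.5625 12.9375] v=[2.2500 -0.2500]
Step 2: x=[7.1133 12.8516] v=[2.2031 -0.3438]
Step 3: x=[7.5782 12.7820] v=[1.8594 -0.2784]
Step 4: x=[7.8947 12.7622] v=[1.2658 -0.0794]
Step 5: x=[8.0220 12.8131] v=[0.5090 0.2037]
Step 6: x=[7.9473 12.9396] v=[-0.2987 0.5059]
Step 7: x=[7.6879 13.1291] v=[-1.0375 0.7578]
Max displacement = 2.0220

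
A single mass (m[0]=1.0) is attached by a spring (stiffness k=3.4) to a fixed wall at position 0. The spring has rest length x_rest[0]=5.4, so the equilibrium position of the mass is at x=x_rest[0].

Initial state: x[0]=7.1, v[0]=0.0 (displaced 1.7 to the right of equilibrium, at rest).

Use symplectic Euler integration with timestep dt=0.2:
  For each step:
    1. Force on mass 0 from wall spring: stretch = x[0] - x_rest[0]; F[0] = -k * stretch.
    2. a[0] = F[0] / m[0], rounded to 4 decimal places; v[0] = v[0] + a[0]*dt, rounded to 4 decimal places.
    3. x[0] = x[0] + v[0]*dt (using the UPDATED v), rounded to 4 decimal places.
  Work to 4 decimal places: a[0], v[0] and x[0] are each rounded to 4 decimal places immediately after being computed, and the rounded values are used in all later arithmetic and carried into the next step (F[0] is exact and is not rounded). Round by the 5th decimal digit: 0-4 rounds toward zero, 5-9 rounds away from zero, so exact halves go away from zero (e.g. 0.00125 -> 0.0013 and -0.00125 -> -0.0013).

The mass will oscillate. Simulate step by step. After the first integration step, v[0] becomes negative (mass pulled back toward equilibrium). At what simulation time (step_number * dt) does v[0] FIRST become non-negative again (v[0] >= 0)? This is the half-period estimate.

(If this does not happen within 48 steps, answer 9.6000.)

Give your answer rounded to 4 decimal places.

Step 0: x=[7.1000] v=[0.0000]
Step 1: x=[6.8688] v=[-1.1560]
Step 2: x=[6.4378] v=[-2.1548]
Step 3: x=[5.8657] v=[-2.8605]
Step 4: x=[5.2303] v=[-3.1772]
Step 5: x=[4.6179] v=[-3.0618]
Step 6: x=[4.1119] v=[-2.5300]
Step 7: x=[3.7811] v=[-1.6541]
Step 8: x=[3.6705] v=[-0.5532]
Step 9: x=[3.7951] v=[0.6229]
First v>=0 after going negative at step 9, time=1.8000

Answer: 1.8000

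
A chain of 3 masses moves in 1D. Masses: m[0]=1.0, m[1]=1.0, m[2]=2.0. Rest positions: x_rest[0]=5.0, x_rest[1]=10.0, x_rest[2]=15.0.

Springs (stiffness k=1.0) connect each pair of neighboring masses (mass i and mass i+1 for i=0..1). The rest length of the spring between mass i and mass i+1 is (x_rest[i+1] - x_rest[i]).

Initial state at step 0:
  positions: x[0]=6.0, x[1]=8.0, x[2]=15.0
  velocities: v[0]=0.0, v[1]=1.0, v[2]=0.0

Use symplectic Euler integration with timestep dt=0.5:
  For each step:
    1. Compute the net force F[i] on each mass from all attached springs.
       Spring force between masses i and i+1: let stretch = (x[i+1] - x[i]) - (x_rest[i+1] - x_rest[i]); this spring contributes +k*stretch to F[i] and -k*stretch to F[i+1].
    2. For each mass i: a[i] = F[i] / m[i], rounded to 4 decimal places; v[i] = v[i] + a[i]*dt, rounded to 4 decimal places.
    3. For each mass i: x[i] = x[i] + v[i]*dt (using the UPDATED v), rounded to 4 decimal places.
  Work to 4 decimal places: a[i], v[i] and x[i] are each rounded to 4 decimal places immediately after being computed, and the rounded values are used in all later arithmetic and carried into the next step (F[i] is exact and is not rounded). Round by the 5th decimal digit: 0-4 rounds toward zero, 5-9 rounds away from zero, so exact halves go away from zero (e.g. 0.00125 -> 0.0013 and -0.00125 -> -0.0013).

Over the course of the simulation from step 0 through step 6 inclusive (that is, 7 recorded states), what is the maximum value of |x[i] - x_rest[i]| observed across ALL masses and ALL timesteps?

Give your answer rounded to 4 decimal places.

Step 0: x=[6.0000 8.0000 15.0000] v=[0.0000 1.0000 0.0000]
Step 1: x=[5.2500 9.7500 14.7500] v=[-1.5000 3.5000 -0.5000]
Step 2: x=[4.3750 11.6250 14.5000] v=[-1.7500 3.7500 -0.5000]
Step 3: x=[4.0625 12.4063 14.5157] v=[-0.6250 1.5625 0.0313]
Step 4: x=[4.5860 11.6290 14.8927] v=[1.0469 -1.5547 0.7540]
Step 5: x=[5.6202 9.9068 15.4868] v=[2.0684 -3.4444 1.1881]
Step 6: x=[6.4761 8.5080 16.0084] v=[1.7117 -2.7977 1.0431]
Max displacement = 2.4063

Answer: 2.4063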